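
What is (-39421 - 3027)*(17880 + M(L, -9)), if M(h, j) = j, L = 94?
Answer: -758588208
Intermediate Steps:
(-39421 - 3027)*(17880 + M(L, -9)) = (-39421 - 3027)*(17880 - 9) = -42448*17871 = -758588208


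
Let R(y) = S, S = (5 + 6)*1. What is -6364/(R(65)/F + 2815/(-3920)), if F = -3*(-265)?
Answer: 3966553920/438961 ≈ 9036.2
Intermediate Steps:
F = 795
S = 11 (S = 11*1 = 11)
R(y) = 11
-6364/(R(65)/F + 2815/(-3920)) = -6364/(11/795 + 2815/(-3920)) = -6364/(11*(1/795) + 2815*(-1/3920)) = -6364/(11/795 - 563/784) = -6364/(-438961/623280) = -6364*(-623280/438961) = 3966553920/438961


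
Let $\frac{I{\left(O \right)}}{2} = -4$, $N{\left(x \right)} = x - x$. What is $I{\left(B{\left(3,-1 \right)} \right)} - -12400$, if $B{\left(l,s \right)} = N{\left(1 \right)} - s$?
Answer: $12392$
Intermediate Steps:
$N{\left(x \right)} = 0$
$B{\left(l,s \right)} = - s$ ($B{\left(l,s \right)} = 0 - s = - s$)
$I{\left(O \right)} = -8$ ($I{\left(O \right)} = 2 \left(-4\right) = -8$)
$I{\left(B{\left(3,-1 \right)} \right)} - -12400 = -8 - -12400 = -8 + 12400 = 12392$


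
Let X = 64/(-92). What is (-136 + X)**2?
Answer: 9884736/529 ≈ 18686.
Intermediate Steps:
X = -16/23 (X = 64*(-1/92) = -16/23 ≈ -0.69565)
(-136 + X)**2 = (-136 - 16/23)**2 = (-3144/23)**2 = 9884736/529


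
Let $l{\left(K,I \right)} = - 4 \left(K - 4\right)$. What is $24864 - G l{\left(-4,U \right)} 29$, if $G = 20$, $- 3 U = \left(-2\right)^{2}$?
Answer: $6304$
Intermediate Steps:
$U = - \frac{4}{3}$ ($U = - \frac{\left(-2\right)^{2}}{3} = \left(- \frac{1}{3}\right) 4 = - \frac{4}{3} \approx -1.3333$)
$l{\left(K,I \right)} = 16 - 4 K$ ($l{\left(K,I \right)} = - 4 \left(-4 + K\right) = 16 - 4 K$)
$24864 - G l{\left(-4,U \right)} 29 = 24864 - 20 \left(16 - -16\right) 29 = 24864 - 20 \left(16 + 16\right) 29 = 24864 - 20 \cdot 32 \cdot 29 = 24864 - 640 \cdot 29 = 24864 - 18560 = 6304$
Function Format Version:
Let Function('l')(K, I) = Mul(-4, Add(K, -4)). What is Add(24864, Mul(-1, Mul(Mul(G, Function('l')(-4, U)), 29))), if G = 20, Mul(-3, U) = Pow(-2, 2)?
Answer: 6304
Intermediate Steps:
U = Rational(-4, 3) (U = Mul(Rational(-1, 3), Pow(-2, 2)) = Mul(Rational(-1, 3), 4) = Rational(-4, 3) ≈ -1.3333)
Function('l')(K, I) = Add(16, Mul(-4, K)) (Function('l')(K, I) = Mul(-4, Add(-4, K)) = Add(16, Mul(-4, K)))
Add(24864, Mul(-1, Mul(Mul(G, Function('l')(-4, U)), 29))) = Add(24864, Mul(-1, Mul(Mul(20, Add(16, Mul(-4, -4))), 29))) = Add(24864, Mul(-1, Mul(Mul(20, Add(16, 16)), 29))) = Add(24864, Mul(-1, Mul(Mul(20, 32), 29))) = Add(24864, Mul(-1, Mul(640, 29))) = Add(24864, Mul(-1, 18560)) = Add(24864, -18560) = 6304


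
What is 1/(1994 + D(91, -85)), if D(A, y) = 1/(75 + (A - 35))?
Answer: 131/261215 ≈ 0.00050150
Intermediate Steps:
D(A, y) = 1/(40 + A) (D(A, y) = 1/(75 + (-35 + A)) = 1/(40 + A))
1/(1994 + D(91, -85)) = 1/(1994 + 1/(40 + 91)) = 1/(1994 + 1/131) = 1/(261215/131) = 131/261215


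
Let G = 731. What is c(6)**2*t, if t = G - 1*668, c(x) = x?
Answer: 2268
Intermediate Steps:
t = 63 (t = 731 - 1*668 = 731 - 668 = 63)
c(6)**2*t = 6**2*63 = 36*63 = 2268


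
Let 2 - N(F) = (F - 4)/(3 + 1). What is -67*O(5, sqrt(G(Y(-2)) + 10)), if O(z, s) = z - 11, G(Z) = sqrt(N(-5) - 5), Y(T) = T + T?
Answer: 402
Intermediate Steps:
Y(T) = 2*T
N(F) = 3 - F/4 (N(F) = 2 - (F - 4)/(3 + 1) = 2 - (-4 + F)/4 = 2 - (-1 + F/4) = 2 + (1 - F/4) = 3 - F/4)
G(Z) = I*sqrt(3)/2 (G(Z) = sqrt((3 - 1/4*(-5)) - 5) = sqrt((3 + 5/4) - 5) = sqrt(17/4 - 5) = sqrt(-3/4) = I*sqrt(3)/2)
O(z, s) = -11 + z
-67*O(5, sqrt(G(Y(-2)) + 10)) = -67*(-11 + 5) = -67*(-6) = 402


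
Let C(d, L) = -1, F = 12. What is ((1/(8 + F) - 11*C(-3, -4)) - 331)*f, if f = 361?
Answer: -2310039/20 ≈ -1.1550e+5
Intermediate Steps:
((1/(8 + F) - 11*C(-3, -4)) - 331)*f = ((1/(8 + 12) - 11*(-1)) - 331)*361 = ((1/20 + 11) - 331)*361 = (221/20 - 331)*361 = -6399/20*361 = -2310039/20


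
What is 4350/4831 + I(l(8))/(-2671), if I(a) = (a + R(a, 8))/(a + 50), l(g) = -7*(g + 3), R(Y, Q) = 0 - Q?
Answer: 313298315/348397227 ≈ 0.89926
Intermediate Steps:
R(Y, Q) = -Q
l(g) = -21 - 7*g (l(g) = -7*(3 + g) = -21 - 7*g)
I(a) = (-8 + a)/(50 + a) (I(a) = (a - 1*8)/(a + 50) = (a - 8)/(50 + a) = (-8 + a)/(50 + a))
4350/4831 + I(l(8))/(-2671) = 4350/4831 + ((-8 + (-21 - 7*8))/(50 + (-21 - 7*8)))/(-2671) = 4350*(1/4831) + ((-8 + (-21 - 56))/(50 + (-21 - 56)))*(-1/2671) = 4350/4831 + ((-8 - 77)/(50 - 77))*(-1/2671) = 4350/4831 + (-85/(-27))*(-1/2671) = 4350/4831 - 1/27*(-85)*(-1/2671) = 4350/4831 + (85/27)*(-1/2671) = 4350/4831 - 85/72117 = 313298315/348397227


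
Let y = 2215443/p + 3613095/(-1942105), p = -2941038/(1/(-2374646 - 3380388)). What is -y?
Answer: 4076961598055811415/2191441980204934644 ≈ 1.8604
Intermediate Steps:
p = 16925773685292 (p = -2941038/(1/(-5755034)) = -2941038/(-1/5755034) = -2941038*(-5755034) = 16925773685292)
y = -4076961598055811415/2191441980204934644 (y = 2215443/16925773685292 + 3613095/(-1942105) = 2215443*(1/16925773685292) + 3613095*(-1/1942105) = 738481/5641924561764 - 722619/388421 = -4076961598055811415/2191441980204934644 ≈ -1.8604)
-y = -1*(-4076961598055811415/2191441980204934644) = 4076961598055811415/2191441980204934644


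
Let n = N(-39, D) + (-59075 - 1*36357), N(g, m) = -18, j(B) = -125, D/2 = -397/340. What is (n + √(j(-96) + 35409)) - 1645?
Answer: -97095 + 2*√8821 ≈ -96907.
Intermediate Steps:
D = -397/170 (D = 2*(-397/340) = -397/170 ≈ -2.3353)
n = -95450 (n = -18 + (-59075 - 1*36357) = -18 + (-59075 - 36357) = -18 - 95432 = -95450)
(n + √(j(-96) + 35409)) - 1645 = (-95450 + √(-125 + 35409)) - 1645 = (-95450 + √35284) - 1645 = (-95450 + 2*√8821) - 1645 = -97095 + 2*√8821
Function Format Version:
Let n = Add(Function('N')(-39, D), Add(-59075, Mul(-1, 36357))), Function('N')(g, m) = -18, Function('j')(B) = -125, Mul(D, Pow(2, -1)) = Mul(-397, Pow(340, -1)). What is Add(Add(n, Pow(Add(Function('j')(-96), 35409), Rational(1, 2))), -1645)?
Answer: Add(-97095, Mul(2, Pow(8821, Rational(1, 2)))) ≈ -96907.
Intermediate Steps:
D = Rational(-397, 170) (D = Mul(2, Mul(-397, Pow(340, -1))) = Mul(2, Mul(-397, Rational(1, 340))) = Mul(2, Rational(-397, 340)) = Rational(-397, 170) ≈ -2.3353)
n = -95450 (n = Add(-18, Add(-59075, Mul(-1, 36357))) = Add(-18, Add(-59075, -36357)) = Add(-18, -95432) = -95450)
Add(Add(n, Pow(Add(Function('j')(-96), 35409), Rational(1, 2))), -1645) = Add(Add(-95450, Pow(Add(-125, 35409), Rational(1, 2))), -1645) = Add(Add(-95450, Pow(35284, Rational(1, 2))), -1645) = Add(Add(-95450, Mul(2, Pow(8821, Rational(1, 2)))), -1645) = Add(-97095, Mul(2, Pow(8821, Rational(1, 2))))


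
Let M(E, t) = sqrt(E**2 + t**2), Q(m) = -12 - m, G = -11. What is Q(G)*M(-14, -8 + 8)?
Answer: -14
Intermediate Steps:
Q(G)*M(-14, -8 + 8) = (-12 - 1*(-11))*sqrt((-14)**2 + (-8 + 8)**2) = (-12 + 11)*sqrt(196 + 0**2) = -sqrt(196 + 0) = -sqrt(196) = -1*14 = -14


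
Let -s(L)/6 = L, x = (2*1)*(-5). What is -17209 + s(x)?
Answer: -17149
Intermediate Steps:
x = -10 (x = 2*(-5) = -10)
s(L) = -6*L
-17209 + s(x) = -17209 - 6*(-10) = -17209 + 60 = -17149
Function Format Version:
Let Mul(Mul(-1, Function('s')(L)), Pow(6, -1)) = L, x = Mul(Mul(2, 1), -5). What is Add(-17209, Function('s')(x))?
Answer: -17149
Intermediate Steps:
x = -10 (x = Mul(2, -5) = -10)
Function('s')(L) = Mul(-6, L)
Add(-17209, Function('s')(x)) = Add(-17209, Mul(-6, -10)) = Add(-17209, 60) = -17149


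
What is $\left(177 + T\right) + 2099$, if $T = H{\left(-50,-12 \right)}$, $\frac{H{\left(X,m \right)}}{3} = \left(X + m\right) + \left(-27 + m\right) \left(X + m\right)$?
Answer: $9344$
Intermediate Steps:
$H{\left(X,m \right)} = 3 X + 3 m + 3 \left(-27 + m\right) \left(X + m\right)$ ($H{\left(X,m \right)} = 3 \left(\left(X + m\right) + \left(-27 + m\right) \left(X + m\right)\right) = 3 \left(X + m + \left(-27 + m\right) \left(X + m\right)\right) = 3 X + 3 m + 3 \left(-27 + m\right) \left(X + m\right)$)
$T = 7068$ ($T = \left(-78\right) \left(-50\right) - -936 + 3 \left(-12\right)^{2} + 3 \left(-50\right) \left(-12\right) = 3900 + 936 + 3 \cdot 144 + 1800 = 3900 + 936 + 432 + 1800 = 7068$)
$\left(177 + T\right) + 2099 = \left(177 + 7068\right) + 2099 = 7245 + 2099 = 9344$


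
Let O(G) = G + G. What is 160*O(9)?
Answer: 2880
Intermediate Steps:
O(G) = 2*G
160*O(9) = 160*(2*9) = 160*18 = 2880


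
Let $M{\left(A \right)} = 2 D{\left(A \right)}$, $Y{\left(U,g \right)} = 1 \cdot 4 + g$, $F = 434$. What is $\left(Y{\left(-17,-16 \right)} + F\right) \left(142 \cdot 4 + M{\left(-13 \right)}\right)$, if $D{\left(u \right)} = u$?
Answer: $228724$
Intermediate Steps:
$Y{\left(U,g \right)} = 4 + g$
$M{\left(A \right)} = 2 A$
$\left(Y{\left(-17,-16 \right)} + F\right) \left(142 \cdot 4 + M{\left(-13 \right)}\right) = \left(\left(4 - 16\right) + 434\right) \left(142 \cdot 4 + 2 \left(-13\right)\right) = \left(-12 + 434\right) \left(568 - 26\right) = 422 \cdot 542 = 228724$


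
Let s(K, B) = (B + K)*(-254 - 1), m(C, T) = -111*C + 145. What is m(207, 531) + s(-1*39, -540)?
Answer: 124813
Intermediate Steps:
m(C, T) = 145 - 111*C
s(K, B) = -255*B - 255*K (s(K, B) = (B + K)*(-255) = -255*B - 255*K)
m(207, 531) + s(-1*39, -540) = (145 - 111*207) + (-255*(-540) - (-255)*39) = (145 - 22977) + (137700 - 255*(-39)) = -22832 + (137700 + 9945) = -22832 + 147645 = 124813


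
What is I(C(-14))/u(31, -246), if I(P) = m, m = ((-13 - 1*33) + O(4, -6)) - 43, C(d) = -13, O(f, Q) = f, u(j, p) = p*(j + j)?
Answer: 85/15252 ≈ 0.0055730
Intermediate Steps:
u(j, p) = 2*j*p (u(j, p) = p*(2*j) = 2*j*p)
m = -85 (m = ((-13 - 1*33) + 4) - 43 = ((-13 - 33) + 4) - 43 = (-46 + 4) - 43 = -42 - 43 = -85)
I(P) = -85
I(C(-14))/u(31, -246) = -85/(2*31*(-246)) = -85/(-15252) = -85*(-1/15252) = 85/15252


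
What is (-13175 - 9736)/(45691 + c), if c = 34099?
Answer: -22911/79790 ≈ -0.28714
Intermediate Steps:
(-13175 - 9736)/(45691 + c) = (-13175 - 9736)/(45691 + 34099) = -22911/79790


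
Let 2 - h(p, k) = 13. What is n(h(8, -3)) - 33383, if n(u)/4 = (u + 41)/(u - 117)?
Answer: -534143/16 ≈ -33384.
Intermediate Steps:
h(p, k) = -11 (h(p, k) = 2 - 1*13 = 2 - 13 = -11)
n(u) = 4*(41 + u)/(-117 + u) (n(u) = 4*((u + 41)/(u - 117)) = 4*((41 + u)/(-117 + u)) = 4*(41 + u)/(-117 + u))
n(h(8, -3)) - 33383 = 4*(41 - 11)/(-117 - 11) - 33383 = 4*30/(-128) - 33383 = 4*(-1/128)*30 - 33383 = -15/16 - 33383 = -534143/16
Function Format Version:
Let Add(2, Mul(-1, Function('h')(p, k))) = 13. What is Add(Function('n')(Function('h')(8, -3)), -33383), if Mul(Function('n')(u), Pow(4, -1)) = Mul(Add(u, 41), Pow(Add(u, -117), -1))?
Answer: Rational(-534143, 16) ≈ -33384.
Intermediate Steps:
Function('h')(p, k) = -11 (Function('h')(p, k) = Add(2, Mul(-1, 13)) = Add(2, -13) = -11)
Function('n')(u) = Mul(4, Pow(Add(-117, u), -1), Add(41, u)) (Function('n')(u) = Mul(4, Mul(Add(u, 41), Pow(Add(u, -117), -1))) = Mul(4, Mul(Add(41, u), Pow(Add(-117, u), -1))) = Mul(4, Mul(Pow(Add(-117, u), -1), Add(41, u))) = Mul(4, Pow(Add(-117, u), -1), Add(41, u)))
Add(Function('n')(Function('h')(8, -3)), -33383) = Add(Mul(4, Pow(Add(-117, -11), -1), Add(41, -11)), -33383) = Add(Mul(4, Pow(-128, -1), 30), -33383) = Add(Mul(4, Rational(-1, 128), 30), -33383) = Add(Rational(-15, 16), -33383) = Rational(-534143, 16)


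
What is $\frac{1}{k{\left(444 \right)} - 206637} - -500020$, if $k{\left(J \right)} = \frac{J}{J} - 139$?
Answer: $\frac{103391635499}{206775} \approx 5.0002 \cdot 10^{5}$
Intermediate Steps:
$k{\left(J \right)} = -138$ ($k{\left(J \right)} = 1 - 139 = -138$)
$\frac{1}{k{\left(444 \right)} - 206637} - -500020 = \frac{1}{-138 - 206637} - -500020 = \frac{1}{-206775} + 500020 = - \frac{1}{206775} + 500020 = \frac{103391635499}{206775}$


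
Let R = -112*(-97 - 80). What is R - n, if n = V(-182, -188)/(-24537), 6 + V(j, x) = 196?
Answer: 486421678/24537 ≈ 19824.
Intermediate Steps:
V(j, x) = 190 (V(j, x) = -6 + 196 = 190)
R = 19824 (R = -112*(-177) = 19824)
n = -190/24537 (n = 190/(-24537) = 190*(-1/24537) = -190/24537 ≈ -0.0077434)
R - n = 19824 - 1*(-190/24537) = 19824 + 190/24537 = 486421678/24537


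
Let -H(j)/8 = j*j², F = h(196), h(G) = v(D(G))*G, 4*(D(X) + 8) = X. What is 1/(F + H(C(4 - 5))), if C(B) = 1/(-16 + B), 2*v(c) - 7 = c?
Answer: 4913/23110760 ≈ 0.00021258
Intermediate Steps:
D(X) = -8 + X/4
v(c) = 7/2 + c/2
h(G) = G*(-½ + G/8) (h(G) = (7/2 + (-8 + G/4)/2)*G = (7/2 + (-4 + G/8))*G = (-½ + G/8)*G = G*(-½ + G/8))
F = 4704 (F = (⅛)*196*(-4 + 196) = (⅛)*196*192 = 4704)
H(j) = -8*j³ (H(j) = -8*j*j² = -8*j³)
1/(F + H(C(4 - 5))) = 1/(4704 - 8/(-16 + (4 - 5))³) = 1/(4704 - 8/(-16 - 1)³) = 1/(4704 - 8*(1/(-17))³) = 1/(4704 - 8*(-1/17)³) = 1/(4704 - 8*(-1/4913)) = 1/(4704 + 8/4913) = 1/(23110760/4913) = 4913/23110760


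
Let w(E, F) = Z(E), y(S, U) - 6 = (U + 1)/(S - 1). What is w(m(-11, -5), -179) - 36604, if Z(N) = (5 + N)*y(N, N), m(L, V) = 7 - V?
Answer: -401301/11 ≈ -36482.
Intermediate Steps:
y(S, U) = 6 + (1 + U)/(-1 + S) (y(S, U) = 6 + (U + 1)/(S - 1) = 6 + (1 + U)/(-1 + S))
Z(N) = (-5 + 7*N)*(5 + N)/(-1 + N) (Z(N) = (5 + N)*((-5 + N + 6*N)/(-1 + N)) = (5 + N)*((-5 + 7*N)/(-1 + N)) = (-5 + 7*N)*(5 + N)/(-1 + N))
w(E, F) = (-5 + 7*E)*(5 + E)/(-1 + E)
w(m(-11, -5), -179) - 36604 = (-5 + 7*(7 - 1*(-5)))*(5 + (7 - 1*(-5)))/(-1 + (7 - 1*(-5))) - 36604 = (-5 + 7*(7 + 5))*(5 + (7 + 5))/(-1 + (7 + 5)) - 36604 = (-5 + 7*12)*(5 + 12)/(-1 + 12) - 36604 = (-5 + 84)*17/11 - 36604 = (1/11)*79*17 - 36604 = 1343/11 - 36604 = -401301/11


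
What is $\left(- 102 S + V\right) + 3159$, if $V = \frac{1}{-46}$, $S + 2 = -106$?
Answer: $\frac{652049}{46} \approx 14175.0$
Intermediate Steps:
$S = -108$ ($S = -2 - 106 = -108$)
$V = - \frac{1}{46} \approx -0.021739$
$\left(- 102 S + V\right) + 3159 = \left(\left(-102\right) \left(-108\right) - \frac{1}{46}\right) + 3159 = \left(11016 - \frac{1}{46}\right) + 3159 = \frac{506735}{46} + 3159 = \frac{652049}{46}$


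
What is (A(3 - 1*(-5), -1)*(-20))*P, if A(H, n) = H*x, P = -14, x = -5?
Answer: -11200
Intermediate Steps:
A(H, n) = -5*H (A(H, n) = H*(-5) = -5*H)
(A(3 - 1*(-5), -1)*(-20))*P = (-5*(3 - 1*(-5))*(-20))*(-14) = (-5*(3 + 5)*(-20))*(-14) = (-5*8*(-20))*(-14) = -40*(-20)*(-14) = 800*(-14) = -11200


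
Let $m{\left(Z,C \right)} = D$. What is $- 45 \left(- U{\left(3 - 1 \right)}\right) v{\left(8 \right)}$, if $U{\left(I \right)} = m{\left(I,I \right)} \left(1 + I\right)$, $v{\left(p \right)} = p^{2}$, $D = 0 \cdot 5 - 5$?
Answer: $-43200$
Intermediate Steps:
$D = -5$ ($D = 0 - 5 = -5$)
$m{\left(Z,C \right)} = -5$
$U{\left(I \right)} = -5 - 5 I$ ($U{\left(I \right)} = - 5 \left(1 + I\right) = -5 - 5 I$)
$- 45 \left(- U{\left(3 - 1 \right)}\right) v{\left(8 \right)} = - 45 \left(- (-5 - 5 \left(3 - 1\right))\right) 8^{2} = - 45 \left(- (-5 - 10)\right) 64 = - 45 \left(\left(-1\right) \left(-15\right)\right) 64 = \left(-45\right) 15 \cdot 64 = \left(-675\right) 64 = -43200$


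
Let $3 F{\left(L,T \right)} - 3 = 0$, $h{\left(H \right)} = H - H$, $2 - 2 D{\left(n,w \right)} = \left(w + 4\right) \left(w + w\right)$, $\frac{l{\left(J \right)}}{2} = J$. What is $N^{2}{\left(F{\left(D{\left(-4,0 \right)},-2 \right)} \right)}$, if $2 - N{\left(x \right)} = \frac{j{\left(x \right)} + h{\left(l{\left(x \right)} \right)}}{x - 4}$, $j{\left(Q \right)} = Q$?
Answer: $\frac{49}{9} \approx 5.4444$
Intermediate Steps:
$l{\left(J \right)} = 2 J$
$D{\left(n,w \right)} = 1 - w \left(4 + w\right)$ ($D{\left(n,w \right)} = 1 - \frac{\left(w + 4\right) \left(w + w\right)}{2} = 1 - \frac{\left(4 + w\right) 2 w}{2} = 1 - \frac{2 w \left(4 + w\right)}{2} = 1 - w \left(4 + w\right)$)
$h{\left(H \right)} = 0$
$F{\left(L,T \right)} = 1$ ($F{\left(L,T \right)} = 1 + \frac{1}{3} \cdot 0 = 1 + 0 = 1$)
$N{\left(x \right)} = 2 - \frac{x}{-4 + x}$ ($N{\left(x \right)} = 2 - \frac{x + 0}{x - 4} = 2 - \frac{x}{-4 + x}$)
$N^{2}{\left(F{\left(D{\left(-4,0 \right)},-2 \right)} \right)} = \left(\frac{-8 + 1}{-4 + 1}\right)^{2} = \left(\frac{1}{-3} \left(-7\right)\right)^{2} = \left(\left(- \frac{1}{3}\right) \left(-7\right)\right)^{2} = \left(\frac{7}{3}\right)^{2} = \frac{49}{9}$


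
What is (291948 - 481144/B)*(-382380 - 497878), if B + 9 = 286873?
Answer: -4607539396890089/17929 ≈ -2.5699e+11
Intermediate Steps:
B = 286864 (B = -9 + 286873 = 286864)
(291948 - 481144/B)*(-382380 - 497878) = (291948 - 481144/286864)*(-382380 - 497878) = (291948 - 481144*1/286864)*(-880258) = (291948 - 60143/35858)*(-880258) = (10468611241/35858)*(-880258) = -4607539396890089/17929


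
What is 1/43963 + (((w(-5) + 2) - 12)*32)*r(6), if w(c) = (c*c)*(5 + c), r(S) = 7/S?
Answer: -49238557/131889 ≈ -373.33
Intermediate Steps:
w(c) = c**2*(5 + c)
1/43963 + (((w(-5) + 2) - 12)*32)*r(6) = 1/43963 + ((((-5)**2*(5 - 5) + 2) - 12)*32)*(7/6) = 1/43963 + (((25*0 + 2) - 12)*32)*(7*(1/6)) = 1/43963 + (((0 + 2) - 12)*32)*(7/6) = 1/43963 + ((2 - 12)*32)*(7/6) = 1/43963 - 10*32*(7/6) = 1/43963 - 320*7/6 = 1/43963 - 1120/3 = -49238557/131889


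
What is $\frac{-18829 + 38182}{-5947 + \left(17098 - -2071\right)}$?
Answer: $\frac{19353}{13222} \approx 1.4637$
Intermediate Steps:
$\frac{-18829 + 38182}{-5947 + \left(17098 - -2071\right)} = \frac{19353}{-5947 + \left(17098 + 2071\right)} = \frac{19353}{-5947 + 19169} = \frac{19353}{13222}$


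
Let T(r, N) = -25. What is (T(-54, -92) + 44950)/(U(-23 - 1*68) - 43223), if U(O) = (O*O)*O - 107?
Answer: -44925/796901 ≈ -0.056375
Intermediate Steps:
U(O) = -107 + O³ (U(O) = O²*O - 107 = O³ - 107 = -107 + O³)
(T(-54, -92) + 44950)/(U(-23 - 1*68) - 43223) = (-25 + 44950)/((-107 + (-23 - 1*68)³) - 43223) = 44925/((-107 + (-23 - 68)³) - 43223) = 44925/((-107 + (-91)³) - 43223) = 44925/((-107 - 753571) - 43223) = 44925/(-753678 - 43223) = 44925/(-796901) = 44925*(-1/796901) = -44925/796901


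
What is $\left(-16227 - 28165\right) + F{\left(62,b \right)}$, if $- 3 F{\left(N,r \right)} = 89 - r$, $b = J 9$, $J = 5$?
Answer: $- \frac{133220}{3} \approx -44407.0$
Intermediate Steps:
$b = 45$ ($b = 5 \cdot 9 = 45$)
$F{\left(N,r \right)} = - \frac{89}{3} + \frac{r}{3}$ ($F{\left(N,r \right)} = - \frac{89 - r}{3} = - \frac{89}{3} + \frac{r}{3}$)
$\left(-16227 - 28165\right) + F{\left(62,b \right)} = \left(-16227 - 28165\right) + \left(- \frac{89}{3} + \frac{1}{3} \cdot 45\right) = -44392 + \left(- \frac{89}{3} + 15\right) = -44392 - \frac{44}{3} = - \frac{133220}{3}$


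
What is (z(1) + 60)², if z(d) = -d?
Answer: 3481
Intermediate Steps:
(z(1) + 60)² = (-1*1 + 60)² = (-1 + 60)² = 59² = 3481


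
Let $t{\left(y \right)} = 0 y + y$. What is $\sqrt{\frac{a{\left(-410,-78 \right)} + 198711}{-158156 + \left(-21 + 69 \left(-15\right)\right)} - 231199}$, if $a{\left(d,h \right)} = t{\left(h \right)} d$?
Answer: $\frac{i \sqrt{1465143887641837}}{79606} \approx 480.83 i$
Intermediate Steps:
$t{\left(y \right)} = y$ ($t{\left(y \right)} = 0 + y = y$)
$a{\left(d,h \right)} = d h$ ($a{\left(d,h \right)} = h d = d h$)
$\sqrt{\frac{a{\left(-410,-78 \right)} + 198711}{-158156 + \left(-21 + 69 \left(-15\right)\right)} - 231199} = \sqrt{\frac{\left(-410\right) \left(-78\right) + 198711}{-158156 + \left(-21 + 69 \left(-15\right)\right)} - 231199} = \sqrt{\frac{31980 + 198711}{-158156 - 1056} - 231199} = \sqrt{\frac{230691}{-158156 - 1056} - 231199} = \sqrt{\frac{230691}{-159212} - 231199} = \sqrt{230691 \left(- \frac{1}{159212}\right) - 231199} = \sqrt{- \frac{230691}{159212} - 231199} = \sqrt{- \frac{36809885879}{159212}} = \frac{i \sqrt{1465143887641837}}{79606}$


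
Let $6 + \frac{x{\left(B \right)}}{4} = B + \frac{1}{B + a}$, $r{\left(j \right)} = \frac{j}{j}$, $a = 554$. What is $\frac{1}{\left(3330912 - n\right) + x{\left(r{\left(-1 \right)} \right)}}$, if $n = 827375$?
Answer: $\frac{555}{1389451939} \approx 3.9944 \cdot 10^{-7}$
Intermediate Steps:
$r{\left(j \right)} = 1$
$x{\left(B \right)} = -24 + 4 B + \frac{4}{554 + B}$ ($x{\left(B \right)} = -24 + 4 \left(B + \frac{1}{B + 554}\right) = -24 + 4 \left(B + \frac{1}{554 + B}\right) = -24 + \left(4 B + \frac{4}{554 + B}\right) = -24 + 4 B + \frac{4}{554 + B}$)
$\frac{1}{\left(3330912 - n\right) + x{\left(r{\left(-1 \right)} \right)}} = \frac{1}{\left(3330912 - 827375\right) + \frac{4 \left(-3323 + 1^{2} + 548 \cdot 1\right)}{554 + 1}} = \frac{1}{\left(3330912 - 827375\right) + \frac{4 \left(-3323 + 1 + 548\right)}{555}} = \frac{1}{2503537 + 4 \cdot \frac{1}{555} \left(-2774\right)} = \frac{1}{2503537 - \frac{11096}{555}} = \frac{1}{\frac{1389451939}{555}} = \frac{555}{1389451939}$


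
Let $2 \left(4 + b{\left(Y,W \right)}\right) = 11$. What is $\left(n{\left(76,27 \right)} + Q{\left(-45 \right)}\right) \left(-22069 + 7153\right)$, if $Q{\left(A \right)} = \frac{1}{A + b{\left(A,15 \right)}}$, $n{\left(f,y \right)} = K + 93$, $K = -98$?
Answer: $\frac{2172764}{29} \approx 74923.0$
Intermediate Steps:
$b{\left(Y,W \right)} = \frac{3}{2}$ ($b{\left(Y,W \right)} = -4 + \frac{1}{2} \cdot 11 = -4 + \frac{11}{2} = \frac{3}{2}$)
$n{\left(f,y \right)} = -5$ ($n{\left(f,y \right)} = -98 + 93 = -5$)
$Q{\left(A \right)} = \frac{1}{\frac{3}{2} + A}$ ($Q{\left(A \right)} = \frac{1}{A + \frac{3}{2}} = \frac{1}{\frac{3}{2} + A}$)
$\left(n{\left(76,27 \right)} + Q{\left(-45 \right)}\right) \left(-22069 + 7153\right) = \left(-5 + \frac{2}{3 + 2 \left(-45\right)}\right) \left(-22069 + 7153\right) = \left(-5 + \frac{2}{3 - 90}\right) \left(-14916\right) = \left(-5 + \frac{2}{-87}\right) \left(-14916\right) = \left(-5 + 2 \left(- \frac{1}{87}\right)\right) \left(-14916\right) = \left(-5 - \frac{2}{87}\right) \left(-14916\right) = \left(- \frac{437}{87}\right) \left(-14916\right) = \frac{2172764}{29}$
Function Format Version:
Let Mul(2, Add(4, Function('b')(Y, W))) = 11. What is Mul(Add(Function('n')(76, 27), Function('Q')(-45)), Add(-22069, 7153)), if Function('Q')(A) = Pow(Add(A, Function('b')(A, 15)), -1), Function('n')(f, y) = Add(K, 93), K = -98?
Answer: Rational(2172764, 29) ≈ 74923.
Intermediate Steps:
Function('b')(Y, W) = Rational(3, 2) (Function('b')(Y, W) = Add(-4, Mul(Rational(1, 2), 11)) = Add(-4, Rational(11, 2)) = Rational(3, 2))
Function('n')(f, y) = -5 (Function('n')(f, y) = Add(-98, 93) = -5)
Function('Q')(A) = Pow(Add(Rational(3, 2), A), -1) (Function('Q')(A) = Pow(Add(A, Rational(3, 2)), -1) = Pow(Add(Rational(3, 2), A), -1))
Mul(Add(Function('n')(76, 27), Function('Q')(-45)), Add(-22069, 7153)) = Mul(Add(-5, Mul(2, Pow(Add(3, Mul(2, -45)), -1))), Add(-22069, 7153)) = Mul(Add(-5, Mul(2, Pow(Add(3, -90), -1))), -14916) = Mul(Add(-5, Mul(2, Pow(-87, -1))), -14916) = Mul(Add(-5, Mul(2, Rational(-1, 87))), -14916) = Mul(Add(-5, Rational(-2, 87)), -14916) = Mul(Rational(-437, 87), -14916) = Rational(2172764, 29)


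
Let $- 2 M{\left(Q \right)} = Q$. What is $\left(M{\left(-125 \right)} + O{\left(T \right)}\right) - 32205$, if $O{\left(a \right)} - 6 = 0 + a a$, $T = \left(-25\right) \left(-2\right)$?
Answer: $- \frac{59273}{2} \approx -29637.0$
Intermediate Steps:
$T = 50$
$M{\left(Q \right)} = - \frac{Q}{2}$
$O{\left(a \right)} = 6 + a^{2}$ ($O{\left(a \right)} = 6 + \left(0 + a a\right) = 6 + \left(0 + a^{2}\right) = 6 + a^{2}$)
$\left(M{\left(-125 \right)} + O{\left(T \right)}\right) - 32205 = \left(\left(- \frac{1}{2}\right) \left(-125\right) + \left(6 + 50^{2}\right)\right) - 32205 = \left(\frac{125}{2} + \left(6 + 2500\right)\right) - 32205 = \left(\frac{125}{2} + 2506\right) - 32205 = \frac{5137}{2} - 32205 = - \frac{59273}{2}$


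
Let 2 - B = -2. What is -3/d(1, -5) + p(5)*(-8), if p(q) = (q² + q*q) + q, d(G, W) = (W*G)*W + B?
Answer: -12763/29 ≈ -440.10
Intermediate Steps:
B = 4 (B = 2 - 1*(-2) = 2 + 2 = 4)
d(G, W) = 4 + G*W² (d(G, W) = (W*G)*W + 4 = (G*W)*W + 4 = G*W² + 4 = 4 + G*W²)
p(q) = q + 2*q² (p(q) = (q² + q²) + q = 2*q² + q = q + 2*q²)
-3/d(1, -5) + p(5)*(-8) = -3/(4 + 1*(-5)²) + (5*(1 + 2*5))*(-8) = -3/(4 + 1*25) + (5*(1 + 10))*(-8) = -3/(4 + 25) + (5*11)*(-8) = -3/29 + 55*(-8) = -3*1/29 - 440 = -3/29 - 440 = -12763/29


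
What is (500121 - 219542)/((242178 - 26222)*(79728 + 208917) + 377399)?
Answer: 280579/62334997019 ≈ 4.5011e-6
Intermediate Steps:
(500121 - 219542)/((242178 - 26222)*(79728 + 208917) + 377399) = 280579/(215956*288645 + 377399) = 280579/(62334619620 + 377399) = 280579/62334997019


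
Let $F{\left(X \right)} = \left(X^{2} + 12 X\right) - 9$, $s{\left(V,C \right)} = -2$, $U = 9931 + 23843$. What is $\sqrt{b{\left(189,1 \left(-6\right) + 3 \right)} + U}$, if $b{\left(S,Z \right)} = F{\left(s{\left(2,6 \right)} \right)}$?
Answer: $\sqrt{33745} \approx 183.7$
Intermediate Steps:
$U = 33774$
$F{\left(X \right)} = -9 + X^{2} + 12 X$
$b{\left(S,Z \right)} = -29$ ($b{\left(S,Z \right)} = -9 + \left(-2\right)^{2} + 12 \left(-2\right) = -9 + 4 - 24 = -29$)
$\sqrt{b{\left(189,1 \left(-6\right) + 3 \right)} + U} = \sqrt{-29 + 33774} = \sqrt{33745}$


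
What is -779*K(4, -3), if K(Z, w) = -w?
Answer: -2337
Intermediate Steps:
-779*K(4, -3) = -(-779)*(-3) = -779*3 = -2337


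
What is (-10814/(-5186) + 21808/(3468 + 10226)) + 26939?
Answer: 478347602270/17754271 ≈ 26943.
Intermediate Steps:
(-10814/(-5186) + 21808/(3468 + 10226)) + 26939 = (-10814*(-1/5186) + 21808/13694) + 26939 = (5407/2593 + 21808*(1/13694)) + 26939 = (5407/2593 + 10904/6847) + 26939 = 65295801/17754271 + 26939 = 478347602270/17754271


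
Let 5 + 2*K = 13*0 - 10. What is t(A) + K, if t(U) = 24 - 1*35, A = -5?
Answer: -37/2 ≈ -18.500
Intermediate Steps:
K = -15/2 (K = -5/2 + (13*0 - 10)/2 = -5/2 + (0 - 10)/2 = -5/2 + (½)*(-10) = -5/2 - 5 = -15/2 ≈ -7.5000)
t(U) = -11 (t(U) = 24 - 35 = -11)
t(A) + K = -11 - 15/2 = -37/2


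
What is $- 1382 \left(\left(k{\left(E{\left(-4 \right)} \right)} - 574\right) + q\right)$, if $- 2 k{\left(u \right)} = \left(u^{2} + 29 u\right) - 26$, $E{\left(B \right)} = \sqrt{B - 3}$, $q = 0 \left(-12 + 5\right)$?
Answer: $770465 + 20039 i \sqrt{7} \approx 7.7047 \cdot 10^{5} + 53018.0 i$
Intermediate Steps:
$q = 0$ ($q = 0 \left(-7\right) = 0$)
$E{\left(B \right)} = \sqrt{-3 + B}$
$k{\left(u \right)} = 13 - \frac{29 u}{2} - \frac{u^{2}}{2}$ ($k{\left(u \right)} = - \frac{\left(u^{2} + 29 u\right) - 26}{2} = - \frac{-26 + u^{2} + 29 u}{2} = 13 - \frac{29 u}{2} - \frac{u^{2}}{2}$)
$- 1382 \left(\left(k{\left(E{\left(-4 \right)} \right)} - 574\right) + q\right) = - 1382 \left(\left(\left(13 - \frac{29 \sqrt{-3 - 4}}{2} - \frac{\left(\sqrt{-3 - 4}\right)^{2}}{2}\right) - 574\right) + 0\right) = - 1382 \left(\left(\left(13 - \frac{29 \sqrt{-7}}{2} - \frac{\left(\sqrt{-7}\right)^{2}}{2}\right) - 574\right) + 0\right) = - 1382 \left(\left(\left(13 - \frac{29 i \sqrt{7}}{2} - \frac{\left(i \sqrt{7}\right)^{2}}{2}\right) - 574\right) + 0\right) = - 1382 \left(\left(\left(13 - \frac{29 i \sqrt{7}}{2} - - \frac{7}{2}\right) - 574\right) + 0\right) = - 1382 \left(\left(\left(13 - \frac{29 i \sqrt{7}}{2} + \frac{7}{2}\right) - 574\right) + 0\right) = - 1382 \left(\left(\left(\frac{33}{2} - \frac{29 i \sqrt{7}}{2}\right) - 574\right) + 0\right) = - 1382 \left(\left(- \frac{1115}{2} - \frac{29 i \sqrt{7}}{2}\right) + 0\right) = - 1382 \left(- \frac{1115}{2} - \frac{29 i \sqrt{7}}{2}\right) = 770465 + 20039 i \sqrt{7}$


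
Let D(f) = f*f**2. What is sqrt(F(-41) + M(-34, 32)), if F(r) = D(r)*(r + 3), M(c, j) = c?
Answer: 6*sqrt(72749) ≈ 1618.3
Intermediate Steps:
D(f) = f**3
F(r) = r**3*(3 + r) (F(r) = r**3*(r + 3) = r**3*(3 + r))
sqrt(F(-41) + M(-34, 32)) = sqrt((-41)**3*(3 - 41) - 34) = sqrt(-68921*(-38) - 34) = sqrt(2618998 - 34) = sqrt(2618964) = 6*sqrt(72749)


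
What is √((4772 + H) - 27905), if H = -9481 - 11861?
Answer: 5*I*√1779 ≈ 210.89*I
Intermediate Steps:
H = -21342
√((4772 + H) - 27905) = √((4772 - 21342) - 27905) = √(-16570 - 27905) = √(-44475) = 5*I*√1779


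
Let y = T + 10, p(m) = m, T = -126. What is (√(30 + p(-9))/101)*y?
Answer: -116*√21/101 ≈ -5.2632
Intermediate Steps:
y = -116 (y = -126 + 10 = -116)
(√(30 + p(-9))/101)*y = (√(30 - 9)/101)*(-116) = (√21*(1/101))*(-116) = (√21/101)*(-116) = -116*√21/101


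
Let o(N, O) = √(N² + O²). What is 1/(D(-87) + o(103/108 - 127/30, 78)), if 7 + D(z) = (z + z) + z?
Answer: -78148800/19166647559 - 540*√1777230841/19166647559 ≈ -0.0052651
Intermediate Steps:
D(z) = -7 + 3*z (D(z) = -7 + ((z + z) + z) = -7 + (2*z + z) = -7 + 3*z)
1/(D(-87) + o(103/108 - 127/30, 78)) = 1/((-7 + 3*(-87)) + √((103/108 - 127/30)² + 78²)) = 1/((-7 - 261) + √((103*(1/108) - 127*1/30)² + 6084)) = 1/(-268 + √((103/108 - 127/30)² + 6084)) = 1/(-268 + √((-1771/540)² + 6084)) = 1/(-268 + √(3136441/291600 + 6084)) = 1/(-268 + √(1777230841/291600)) = 1/(-268 + √1777230841/540)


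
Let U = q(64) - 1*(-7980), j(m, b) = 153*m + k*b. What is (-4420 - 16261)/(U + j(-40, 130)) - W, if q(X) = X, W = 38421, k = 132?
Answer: -733247045/19084 ≈ -38422.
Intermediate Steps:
j(m, b) = 132*b + 153*m (j(m, b) = 153*m + 132*b = 132*b + 153*m)
U = 8044 (U = 64 - 1*(-7980) = 64 + 7980 = 8044)
(-4420 - 16261)/(U + j(-40, 130)) - W = (-4420 - 16261)/(8044 + (132*130 + 153*(-40))) - 1*38421 = -20681/(8044 + (17160 - 6120)) - 38421 = -20681/(8044 + 11040) - 38421 = -20681/19084 - 38421 = -733247045/19084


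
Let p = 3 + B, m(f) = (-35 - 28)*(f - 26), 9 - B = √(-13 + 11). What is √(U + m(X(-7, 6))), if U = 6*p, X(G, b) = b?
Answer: √(1332 - 6*I*√2) ≈ 36.497 - 0.1162*I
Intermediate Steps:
B = 9 - I*√2 (B = 9 - √(-13 + 11) = 9 - √(-2) = 9 - I*√2 ≈ 9.0 - 1.4142*I)
m(f) = 1638 - 63*f (m(f) = -63*(-26 + f) = 1638 - 63*f)
p = 12 - I*√2 (p = 3 + (9 - I*√2) = 12 - I*√2 ≈ 12.0 - 1.4142*I)
U = 72 - 6*I*√2 (U = 6*(12 - I*√2) = 72 - 6*I*√2 ≈ 72.0 - 8.4853*I)
√(U + m(X(-7, 6))) = √((72 - 6*I*√2) + (1638 - 63*6)) = √((72 - 6*I*√2) + (1638 - 378)) = √((72 - 6*I*√2) + 1260) = √(1332 - 6*I*√2)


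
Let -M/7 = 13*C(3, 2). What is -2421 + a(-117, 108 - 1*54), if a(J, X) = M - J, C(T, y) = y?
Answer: -2486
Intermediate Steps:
M = -182 (M = -91*2 = -7*26 = -182)
a(J, X) = -182 - J
-2421 + a(-117, 108 - 1*54) = -2421 + (-182 - 1*(-117)) = -2421 + (-182 + 117) = -2421 - 65 = -2486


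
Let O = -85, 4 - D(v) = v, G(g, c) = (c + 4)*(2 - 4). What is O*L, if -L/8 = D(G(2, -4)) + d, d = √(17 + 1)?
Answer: 2720 + 2040*√2 ≈ 5605.0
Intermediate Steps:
G(g, c) = -8 - 2*c (G(g, c) = (4 + c)*(-2) = -8 - 2*c)
D(v) = 4 - v
d = 3*√2 (d = √18 = 3*√2 ≈ 4.2426)
L = -32 - 24*√2 (L = -8*((4 - (-8 - 2*(-4))) + 3*√2) = -8*((4 - (-8 + 8)) + 3*√2) = -8*((4 - 1*0) + 3*√2) = -8*((4 + 0) + 3*√2) = -8*(4 + 3*√2) = -32 - 24*√2 ≈ -65.941)
O*L = -85*(-32 - 24*√2) = 2720 + 2040*√2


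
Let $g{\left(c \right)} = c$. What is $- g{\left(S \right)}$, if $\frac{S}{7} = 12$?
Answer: $-84$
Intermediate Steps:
$S = 84$ ($S = 7 \cdot 12 = 84$)
$- g{\left(S \right)} = \left(-1\right) 84 = -84$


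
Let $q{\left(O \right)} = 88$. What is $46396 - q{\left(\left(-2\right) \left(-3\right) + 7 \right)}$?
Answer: $46308$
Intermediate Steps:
$46396 - q{\left(\left(-2\right) \left(-3\right) + 7 \right)} = 46396 - 88 = 46308$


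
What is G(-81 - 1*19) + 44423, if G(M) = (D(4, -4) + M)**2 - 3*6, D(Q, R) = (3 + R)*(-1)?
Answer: 54206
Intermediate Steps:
D(Q, R) = -3 - R
G(M) = -18 + (1 + M)**2 (G(M) = ((-3 - 1*(-4)) + M)**2 - 3*6 = ((-3 + 4) + M)**2 - 18 = (1 + M)**2 - 18 = -18 + (1 + M)**2)
G(-81 - 1*19) + 44423 = (-18 + (1 + (-81 - 1*19))**2) + 44423 = (-18 + (1 + (-81 - 19))**2) + 44423 = (-18 + (1 - 100)**2) + 44423 = (-18 + (-99)**2) + 44423 = (-18 + 9801) + 44423 = 9783 + 44423 = 54206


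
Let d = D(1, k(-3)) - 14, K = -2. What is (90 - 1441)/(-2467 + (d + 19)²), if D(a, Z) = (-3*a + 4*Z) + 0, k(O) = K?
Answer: 1351/2431 ≈ 0.55574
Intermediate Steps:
k(O) = -2
D(a, Z) = -3*a + 4*Z
d = -25 (d = (-3*1 + 4*(-2)) - 14 = (-3 - 8) - 14 = -11 - 14 = -25)
(90 - 1441)/(-2467 + (d + 19)²) = (90 - 1441)/(-2467 + (-25 + 19)²) = -1351/(-2467 + (-6)²) = -1351/(-2467 + 36) = -1351/(-2431) = -1351*(-1/2431) = 1351/2431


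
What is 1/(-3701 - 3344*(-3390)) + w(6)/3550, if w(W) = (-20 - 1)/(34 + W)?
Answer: -10027831/67826442000 ≈ -0.00014785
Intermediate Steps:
w(W) = -21/(34 + W)
1/(-3701 - 3344*(-3390)) + w(6)/3550 = 1/(-3701 - 3344*(-3390)) - 21/(34 + 6)/3550 = -1/3390/(-7045) - 21/40*(1/3550) = -1/7045*(-1/3390) - 21*1/40*(1/3550) = 1/23882550 - 21/40*1/3550 = 1/23882550 - 21/142000 = -10027831/67826442000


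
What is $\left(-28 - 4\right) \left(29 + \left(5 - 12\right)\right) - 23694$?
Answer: $-24398$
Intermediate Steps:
$\left(-28 - 4\right) \left(29 + \left(5 - 12\right)\right) - 23694 = - 32 \left(29 - 7\right) - 23694 = \left(-32\right) 22 - 23694 = -704 - 23694 = -24398$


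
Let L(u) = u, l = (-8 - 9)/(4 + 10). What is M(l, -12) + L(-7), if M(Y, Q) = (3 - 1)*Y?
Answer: -66/7 ≈ -9.4286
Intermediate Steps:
l = -17/14 ≈ -1.2143
M(Y, Q) = 2*Y
M(l, -12) + L(-7) = 2*(-17/14) - 7 = -17/7 - 7 = -66/7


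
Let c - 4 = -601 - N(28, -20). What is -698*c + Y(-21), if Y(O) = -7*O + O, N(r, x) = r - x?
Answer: 450336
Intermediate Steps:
Y(O) = -6*O
c = -645 (c = 4 + (-601 - (28 - 1*(-20))) = 4 + (-601 - (28 + 20)) = 4 + (-601 - 1*48) = 4 + (-601 - 48) = 4 - 649 = -645)
-698*c + Y(-21) = -698*(-645) - 6*(-21) = 450210 + 126 = 450336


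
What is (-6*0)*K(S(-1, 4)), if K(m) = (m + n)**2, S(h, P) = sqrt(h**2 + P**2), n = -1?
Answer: 0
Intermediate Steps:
S(h, P) = sqrt(P**2 + h**2)
K(m) = (-1 + m)**2 (K(m) = (m - 1)**2 = (-1 + m)**2)
(-6*0)*K(S(-1, 4)) = (-6*0)*(-1 + sqrt(4**2 + (-1)**2))**2 = 0*(-1 + sqrt(16 + 1))**2 = 0*(-1 + sqrt(17))**2 = 0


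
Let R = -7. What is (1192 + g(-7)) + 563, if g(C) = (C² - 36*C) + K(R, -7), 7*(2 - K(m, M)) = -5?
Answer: 14411/7 ≈ 2058.7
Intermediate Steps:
K(m, M) = 19/7 (K(m, M) = 2 - ⅐*(-5) = 2 + 5/7 = 19/7)
g(C) = 19/7 + C² - 36*C (g(C) = (C² - 36*C) + 19/7 = 19/7 + C² - 36*C)
(1192 + g(-7)) + 563 = (1192 + (19/7 + (-7)² - 36*(-7))) + 563 = (1192 + (19/7 + 49 + 252)) + 563 = (1192 + 2126/7) + 563 = 10470/7 + 563 = 14411/7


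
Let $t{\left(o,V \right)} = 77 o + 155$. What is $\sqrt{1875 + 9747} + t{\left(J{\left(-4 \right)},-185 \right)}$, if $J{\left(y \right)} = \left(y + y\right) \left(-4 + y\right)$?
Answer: $5083 + \sqrt{11622} \approx 5190.8$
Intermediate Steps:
$J{\left(y \right)} = 2 y \left(-4 + y\right)$
$t{\left(o,V \right)} = 155 + 77 o$
$\sqrt{1875 + 9747} + t{\left(J{\left(-4 \right)},-185 \right)} = \sqrt{1875 + 9747} + \left(155 + 77 \cdot 2 \left(-4\right) \left(-4 - 4\right)\right) = \sqrt{11622} + \left(155 + 77 \cdot 2 \left(-4\right) \left(-8\right)\right) = \sqrt{11622} + \left(155 + 77 \cdot 64\right) = \sqrt{11622} + \left(155 + 4928\right) = \sqrt{11622} + 5083 = 5083 + \sqrt{11622}$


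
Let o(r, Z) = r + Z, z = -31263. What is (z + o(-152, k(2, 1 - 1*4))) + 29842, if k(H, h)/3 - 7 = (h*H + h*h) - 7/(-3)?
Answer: -1536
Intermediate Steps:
k(H, h) = 28 + 3*h² + 3*H*h (k(H, h) = 21 + 3*((h*H + h*h) - 7/(-3)) = 21 + 3*((H*h + h²) - 7*(-1)/3) = 21 + 3*((h² + H*h) - 1*(-7/3)) = 21 + 3*((h² + H*h) + 7/3) = 21 + 3*(7/3 + h² + H*h) = 21 + (7 + 3*h² + 3*H*h) = 28 + 3*h² + 3*H*h)
o(r, Z) = Z + r
(z + o(-152, k(2, 1 - 1*4))) + 29842 = (-31263 + ((28 + 3*(1 - 1*4)² + 3*2*(1 - 1*4)) - 152)) + 29842 = (-31263 + ((28 + 3*(1 - 4)² + 3*2*(1 - 4)) - 152)) + 29842 = (-31263 + ((28 + 3*(-3)² + 3*2*(-3)) - 152)) + 29842 = (-31263 + ((28 + 3*9 - 18) - 152)) + 29842 = (-31263 + ((28 + 27 - 18) - 152)) + 29842 = (-31263 + (37 - 152)) + 29842 = (-31263 - 115) + 29842 = -31378 + 29842 = -1536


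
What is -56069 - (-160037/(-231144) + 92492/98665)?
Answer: -1278736845351893/22805822760 ≈ -56071.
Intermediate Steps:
-56069 - (-160037/(-231144) + 92492/98665) = -56069 - (-160037*(-1/231144) + 92492*(1/98665)) = -56069 - (160037/231144 + 92492/98665) = -56069 - 1*37169021453/22805822760 = -56069 - 37169021453/22805822760 = -1278736845351893/22805822760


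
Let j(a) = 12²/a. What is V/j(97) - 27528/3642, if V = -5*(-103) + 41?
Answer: 8019013/21852 ≈ 366.97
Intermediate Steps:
j(a) = 144/a
V = 556 (V = 515 + 41 = 556)
V/j(97) - 27528/3642 = 556/((144/97)) - 27528/3642 = 556/((144*(1/97))) - 27528*1/3642 = 556/(144/97) - 4588/607 = 556*(97/144) - 4588/607 = 13483/36 - 4588/607 = 8019013/21852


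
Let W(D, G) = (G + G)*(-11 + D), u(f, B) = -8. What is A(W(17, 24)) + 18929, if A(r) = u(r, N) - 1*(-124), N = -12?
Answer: 19045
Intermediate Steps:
W(D, G) = 2*G*(-11 + D) (W(D, G) = (2*G)*(-11 + D) = 2*G*(-11 + D))
A(r) = 116 (A(r) = -8 - 1*(-124) = -8 + 124 = 116)
A(W(17, 24)) + 18929 = 116 + 18929 = 19045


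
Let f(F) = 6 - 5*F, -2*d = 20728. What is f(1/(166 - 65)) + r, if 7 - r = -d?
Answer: -1045456/101 ≈ -10351.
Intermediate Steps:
d = -10364 (d = -1/2*20728 = -10364)
r = -10357 (r = 7 - (-1)*(-10364) = 7 - 1*10364 = 7 - 10364 = -10357)
f(1/(166 - 65)) + r = (6 - 5/(166 - 65)) - 10357 = (6 - 5/101) - 10357 = 601/101 - 10357 = -1045456/101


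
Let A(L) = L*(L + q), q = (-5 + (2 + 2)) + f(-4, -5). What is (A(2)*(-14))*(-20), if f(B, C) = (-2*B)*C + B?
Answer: -24080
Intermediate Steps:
f(B, C) = B - 2*B*C (f(B, C) = -2*B*C + B = B - 2*B*C)
q = -45 (q = (-5 + (2 + 2)) - 4*(1 - 2*(-5)) = (-5 + 4) - 4*(1 + 10) = -1 - 4*11 = -1 - 44 = -45)
A(L) = L*(-45 + L) (A(L) = L*(L - 45) = L*(-45 + L))
(A(2)*(-14))*(-20) = ((2*(-45 + 2))*(-14))*(-20) = ((2*(-43))*(-14))*(-20) = -86*(-14)*(-20) = 1204*(-20) = -24080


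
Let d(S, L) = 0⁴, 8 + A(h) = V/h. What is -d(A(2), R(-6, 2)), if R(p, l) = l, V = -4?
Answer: 0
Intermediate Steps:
A(h) = -8 - 4/h
d(S, L) = 0
-d(A(2), R(-6, 2)) = -1*0 = 0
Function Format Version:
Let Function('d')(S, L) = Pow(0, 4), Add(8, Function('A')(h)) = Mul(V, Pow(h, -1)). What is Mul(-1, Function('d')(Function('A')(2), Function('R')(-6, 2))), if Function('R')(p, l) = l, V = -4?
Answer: 0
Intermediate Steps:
Function('A')(h) = Add(-8, Mul(-4, Pow(h, -1)))
Function('d')(S, L) = 0
Mul(-1, Function('d')(Function('A')(2), Function('R')(-6, 2))) = Mul(-1, 0) = 0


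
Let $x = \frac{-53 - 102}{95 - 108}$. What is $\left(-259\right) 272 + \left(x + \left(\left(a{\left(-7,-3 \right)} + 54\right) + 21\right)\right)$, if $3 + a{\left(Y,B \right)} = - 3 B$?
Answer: $- \frac{914616}{13} \approx -70355.0$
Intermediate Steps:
$a{\left(Y,B \right)} = -3 - 3 B$
$x = \frac{155}{13}$ ($x = - \frac{155}{-13} = \left(-155\right) \left(- \frac{1}{13}\right) = \frac{155}{13} \approx 11.923$)
$\left(-259\right) 272 + \left(x + \left(\left(a{\left(-7,-3 \right)} + 54\right) + 21\right)\right) = \left(-259\right) 272 + \left(\frac{155}{13} + \left(\left(\left(-3 - -9\right) + 54\right) + 21\right)\right) = -70448 + \left(\frac{155}{13} + \left(\left(\left(-3 + 9\right) + 54\right) + 21\right)\right) = -70448 + \left(\frac{155}{13} + \left(\left(6 + 54\right) + 21\right)\right) = -70448 + \left(\frac{155}{13} + \left(60 + 21\right)\right) = -70448 + \left(\frac{155}{13} + 81\right) = -70448 + \frac{1208}{13} = - \frac{914616}{13}$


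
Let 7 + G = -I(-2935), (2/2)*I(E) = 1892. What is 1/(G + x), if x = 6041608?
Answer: 1/6039709 ≈ 1.6557e-7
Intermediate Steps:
I(E) = 1892
G = -1899 (G = -7 - 1*1892 = -7 - 1892 = -1899)
1/(G + x) = 1/(-1899 + 6041608) = 1/6039709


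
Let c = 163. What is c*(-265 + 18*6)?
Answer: -25591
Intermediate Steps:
c*(-265 + 18*6) = 163*(-265 + 18*6) = 163*(-265 + 108) = 163*(-157) = -25591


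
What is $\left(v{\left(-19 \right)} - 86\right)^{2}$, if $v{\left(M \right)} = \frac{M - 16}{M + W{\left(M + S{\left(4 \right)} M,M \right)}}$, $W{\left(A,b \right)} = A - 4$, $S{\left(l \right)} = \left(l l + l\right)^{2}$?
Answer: $\frac{431881609329}{58400164} \approx 7395.2$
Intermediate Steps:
$S{\left(l \right)} = \left(l + l^{2}\right)^{2}$ ($S{\left(l \right)} = \left(l^{2} + l\right)^{2} = \left(l + l^{2}\right)^{2}$)
$W{\left(A,b \right)} = -4 + A$
$v{\left(M \right)} = \frac{-16 + M}{-4 + 402 M}$ ($v{\left(M \right)} = \frac{M - 16}{M - \left(4 - M - 4^{2} \left(1 + 4\right)^{2} M\right)} = \frac{-16 + M}{M - \left(4 - M - 16 \cdot 5^{2} M\right)} = \frac{-16 + M}{M - \left(4 - M - 16 \cdot 25 M\right)} = \frac{-16 + M}{M + \left(-4 + \left(M + 400 M\right)\right)} = \frac{-16 + M}{M + \left(-4 + 401 M\right)} = \frac{-16 + M}{-4 + 402 M}$)
$\left(v{\left(-19 \right)} - 86\right)^{2} = \left(\frac{-16 - 19}{2 \left(-2 + 201 \left(-19\right)\right)} - 86\right)^{2} = \left(\frac{1}{2} \frac{1}{-2 - 3819} \left(-35\right) - 86\right)^{2} = \left(\frac{1}{2} \frac{1}{-3821} \left(-35\right) - 86\right)^{2} = \left(\frac{1}{2} \left(- \frac{1}{3821}\right) \left(-35\right) - 86\right)^{2} = \left(\frac{35}{7642} - 86\right)^{2} = \left(- \frac{657177}{7642}\right)^{2} = \frac{431881609329}{58400164}$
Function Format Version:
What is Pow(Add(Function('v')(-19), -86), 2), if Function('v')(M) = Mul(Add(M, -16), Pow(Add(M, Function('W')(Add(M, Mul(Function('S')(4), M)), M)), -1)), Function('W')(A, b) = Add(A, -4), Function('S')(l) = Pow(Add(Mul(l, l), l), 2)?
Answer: Rational(431881609329, 58400164) ≈ 7395.2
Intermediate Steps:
Function('S')(l) = Pow(Add(l, Pow(l, 2)), 2) (Function('S')(l) = Pow(Add(Pow(l, 2), l), 2) = Pow(Add(l, Pow(l, 2)), 2))
Function('W')(A, b) = Add(-4, A)
Function('v')(M) = Mul(Pow(Add(-4, Mul(402, M)), -1), Add(-16, M)) (Function('v')(M) = Mul(Add(M, -16), Pow(Add(M, Add(-4, Add(M, Mul(Mul(Pow(4, 2), Pow(Add(1, 4), 2)), M)))), -1)) = Mul(Add(-16, M), Pow(Add(M, Add(-4, Add(M, Mul(Mul(16, Pow(5, 2)), M)))), -1)) = Mul(Add(-16, M), Pow(Add(M, Add(-4, Add(M, Mul(Mul(16, 25), M)))), -1)) = Mul(Add(-16, M), Pow(Add(M, Add(-4, Add(M, Mul(400, M)))), -1)) = Mul(Add(-16, M), Pow(Add(M, Add(-4, Mul(401, M))), -1)) = Mul(Add(-16, M), Pow(Add(-4, Mul(402, M)), -1)) = Mul(Pow(Add(-4, Mul(402, M)), -1), Add(-16, M)))
Pow(Add(Function('v')(-19), -86), 2) = Pow(Add(Mul(Rational(1, 2), Pow(Add(-2, Mul(201, -19)), -1), Add(-16, -19)), -86), 2) = Pow(Add(Mul(Rational(1, 2), Pow(Add(-2, -3819), -1), -35), -86), 2) = Pow(Add(Mul(Rational(1, 2), Pow(-3821, -1), -35), -86), 2) = Pow(Add(Mul(Rational(1, 2), Rational(-1, 3821), -35), -86), 2) = Pow(Add(Rational(35, 7642), -86), 2) = Pow(Rational(-657177, 7642), 2) = Rational(431881609329, 58400164)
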